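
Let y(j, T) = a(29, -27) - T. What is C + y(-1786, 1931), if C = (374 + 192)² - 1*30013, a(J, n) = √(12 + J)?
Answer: 288412 + √41 ≈ 2.8842e+5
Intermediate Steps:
C = 290343 (C = 566² - 30013 = 320356 - 30013 = 290343)
y(j, T) = √41 - T (y(j, T) = √(12 + 29) - T = √41 - T)
C + y(-1786, 1931) = 290343 + (√41 - 1*1931) = 290343 + (√41 - 1931) = 290343 + (-1931 + √41) = 288412 + √41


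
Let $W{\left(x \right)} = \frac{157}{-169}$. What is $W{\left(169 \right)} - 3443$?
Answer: $- \frac{582024}{169} \approx -3443.9$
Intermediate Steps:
$W{\left(x \right)} = - \frac{157}{169}$ ($W{\left(x \right)} = 157 \left(- \frac{1}{169}\right) = - \frac{157}{169}$)
$W{\left(169 \right)} - 3443 = - \frac{157}{169} - 3443 = - \frac{582024}{169}$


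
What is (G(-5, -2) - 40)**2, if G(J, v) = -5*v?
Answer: 900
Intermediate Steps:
(G(-5, -2) - 40)**2 = (-5*(-2) - 40)**2 = (10 - 40)**2 = (-30)**2 = 900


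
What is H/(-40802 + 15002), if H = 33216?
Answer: -1384/1075 ≈ -1.2874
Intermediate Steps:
H/(-40802 + 15002) = 33216/(-40802 + 15002) = 33216/(-25800) = 33216*(-1/25800) = -1384/1075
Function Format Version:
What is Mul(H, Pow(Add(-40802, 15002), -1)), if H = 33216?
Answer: Rational(-1384, 1075) ≈ -1.2874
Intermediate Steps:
Mul(H, Pow(Add(-40802, 15002), -1)) = Mul(33216, Pow(Add(-40802, 15002), -1)) = Mul(33216, Pow(-25800, -1)) = Mul(33216, Rational(-1, 25800)) = Rational(-1384, 1075)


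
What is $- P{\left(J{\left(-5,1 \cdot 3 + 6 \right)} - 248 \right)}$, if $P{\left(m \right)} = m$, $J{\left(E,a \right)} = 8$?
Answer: $240$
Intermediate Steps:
$- P{\left(J{\left(-5,1 \cdot 3 + 6 \right)} - 248 \right)} = - (8 - 248) = \left(-1\right) \left(-240\right) = 240$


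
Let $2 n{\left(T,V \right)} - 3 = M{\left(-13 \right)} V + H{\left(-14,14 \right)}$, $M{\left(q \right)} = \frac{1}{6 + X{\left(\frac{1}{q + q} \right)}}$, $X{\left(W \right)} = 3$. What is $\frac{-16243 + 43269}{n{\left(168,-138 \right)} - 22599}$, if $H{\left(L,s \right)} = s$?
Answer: $- \frac{162156}{135589} \approx -1.1959$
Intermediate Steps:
$M{\left(q \right)} = \frac{1}{9}$ ($M{\left(q \right)} = \frac{1}{6 + 3} = \frac{1}{9}$)
$n{\left(T,V \right)} = \frac{17}{2} + \frac{V}{18}$ ($n{\left(T,V \right)} = \frac{3}{2} + \frac{\frac{V}{9} + 14}{2} = \frac{3}{2} + \frac{14 + \frac{V}{9}}{2} = \frac{3}{2} + \left(7 + \frac{V}{18}\right) = \frac{17}{2} + \frac{V}{18}$)
$\frac{-16243 + 43269}{n{\left(168,-138 \right)} - 22599} = \frac{-16243 + 43269}{\left(\frac{17}{2} + \frac{1}{18} \left(-138\right)\right) - 22599} = \frac{27026}{\left(\frac{17}{2} - \frac{23}{3}\right) - 22599} = \frac{27026}{\frac{5}{6} - 22599} = \frac{27026}{- \frac{135589}{6}} = 27026 \left(- \frac{6}{135589}\right) = - \frac{162156}{135589}$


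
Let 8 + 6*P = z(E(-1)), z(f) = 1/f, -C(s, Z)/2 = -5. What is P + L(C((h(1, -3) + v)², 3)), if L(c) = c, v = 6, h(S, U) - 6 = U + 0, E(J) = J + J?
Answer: 103/12 ≈ 8.5833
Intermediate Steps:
E(J) = 2*J
h(S, U) = 6 + U (h(S, U) = 6 + (U + 0) = 6 + U)
C(s, Z) = 10 (C(s, Z) = -2*(-5) = 10)
P = -17/12 (P = -4/3 + 1/(6*((2*(-1)))) = -4/3 + (⅙)/(-2) = -4/3 + (⅙)*(-½) = -4/3 - 1/12 = -17/12 ≈ -1.4167)
P + L(C((h(1, -3) + v)², 3)) = -17/12 + 10 = 103/12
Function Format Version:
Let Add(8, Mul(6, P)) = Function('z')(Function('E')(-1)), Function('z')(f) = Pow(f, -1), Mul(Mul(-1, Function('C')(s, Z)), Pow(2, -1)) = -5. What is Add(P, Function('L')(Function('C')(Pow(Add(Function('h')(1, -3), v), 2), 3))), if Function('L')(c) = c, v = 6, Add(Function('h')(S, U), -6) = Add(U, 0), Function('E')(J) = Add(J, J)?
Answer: Rational(103, 12) ≈ 8.5833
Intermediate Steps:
Function('E')(J) = Mul(2, J)
Function('h')(S, U) = Add(6, U) (Function('h')(S, U) = Add(6, Add(U, 0)) = Add(6, U))
Function('C')(s, Z) = 10 (Function('C')(s, Z) = Mul(-2, -5) = 10)
P = Rational(-17, 12) (P = Add(Rational(-4, 3), Mul(Rational(1, 6), Pow(Mul(2, -1), -1))) = Add(Rational(-4, 3), Mul(Rational(1, 6), Pow(-2, -1))) = Add(Rational(-4, 3), Mul(Rational(1, 6), Rational(-1, 2))) = Add(Rational(-4, 3), Rational(-1, 12)) = Rational(-17, 12) ≈ -1.4167)
Add(P, Function('L')(Function('C')(Pow(Add(Function('h')(1, -3), v), 2), 3))) = Add(Rational(-17, 12), 10) = Rational(103, 12)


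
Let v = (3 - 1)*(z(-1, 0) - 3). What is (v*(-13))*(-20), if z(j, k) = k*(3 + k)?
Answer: -1560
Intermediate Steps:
v = -6 (v = (3 - 1)*(0*(3 + 0) - 3) = 2*(0*3 - 3) = 2*(0 - 3) = 2*(-3) = -6)
(v*(-13))*(-20) = -6*(-13)*(-20) = 78*(-20) = -1560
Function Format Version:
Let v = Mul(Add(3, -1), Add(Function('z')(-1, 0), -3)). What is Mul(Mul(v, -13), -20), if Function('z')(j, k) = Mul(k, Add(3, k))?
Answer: -1560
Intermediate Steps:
v = -6 (v = Mul(Add(3, -1), Add(Mul(0, Add(3, 0)), -3)) = Mul(2, Add(Mul(0, 3), -3)) = Mul(2, Add(0, -3)) = Mul(2, -3) = -6)
Mul(Mul(v, -13), -20) = Mul(Mul(-6, -13), -20) = Mul(78, -20) = -1560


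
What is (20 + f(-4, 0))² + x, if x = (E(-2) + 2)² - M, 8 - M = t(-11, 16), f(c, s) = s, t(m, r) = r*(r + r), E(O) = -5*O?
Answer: 1048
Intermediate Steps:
t(m, r) = 2*r² (t(m, r) = r*(2*r) = 2*r²)
M = -504 (M = 8 - 2*16² = 8 - 2*256 = 8 - 1*512 = 8 - 512 = -504)
x = 648 (x = (-5*(-2) + 2)² - 1*(-504) = (10 + 2)² + 504 = 12² + 504 = 144 + 504 = 648)
(20 + f(-4, 0))² + x = (20 + 0)² + 648 = 20² + 648 = 400 + 648 = 1048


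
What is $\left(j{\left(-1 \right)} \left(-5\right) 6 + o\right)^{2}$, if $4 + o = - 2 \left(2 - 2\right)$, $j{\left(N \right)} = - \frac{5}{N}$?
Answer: $23716$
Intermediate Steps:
$o = -4$ ($o = -4 - 2 \left(2 - 2\right) = -4 - 0 = -4 + 0 = -4$)
$\left(j{\left(-1 \right)} \left(-5\right) 6 + o\right)^{2} = \left(- \frac{5}{-1} \left(-5\right) 6 - 4\right)^{2} = \left(\left(-5\right) \left(-1\right) \left(-5\right) 6 - 4\right)^{2} = \left(5 \left(-5\right) 6 - 4\right)^{2} = \left(\left(-25\right) 6 - 4\right)^{2} = \left(-150 - 4\right)^{2} = \left(-154\right)^{2} = 23716$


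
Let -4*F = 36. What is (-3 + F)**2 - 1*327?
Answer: -183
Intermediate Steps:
F = -9 (F = -1/4*36 = -9)
(-3 + F)**2 - 1*327 = (-3 - 9)**2 - 1*327 = (-12)**2 - 327 = 144 - 327 = -183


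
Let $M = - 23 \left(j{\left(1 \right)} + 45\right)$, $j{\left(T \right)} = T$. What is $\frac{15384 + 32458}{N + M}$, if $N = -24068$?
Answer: $- \frac{23921}{12563} \approx -1.9041$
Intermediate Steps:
$M = -1058$ ($M = - 23 \left(1 + 45\right) = \left(-23\right) 46 = -1058$)
$\frac{15384 + 32458}{N + M} = \frac{15384 + 32458}{-24068 - 1058} = \frac{47842}{-25126} = 47842 \left(- \frac{1}{25126}\right) = - \frac{23921}{12563}$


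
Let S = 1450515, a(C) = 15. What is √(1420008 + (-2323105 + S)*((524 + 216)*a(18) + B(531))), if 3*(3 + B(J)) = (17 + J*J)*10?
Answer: I*√7468670891598/3 ≈ 9.1096e+5*I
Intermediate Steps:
B(J) = 161/3 + 10*J²/3 (B(J) = -3 + ((17 + J*J)*10)/3 = -3 + ((17 + J²)*10)/3 = -3 + (170 + 10*J²)/3 = -3 + (170/3 + 10*J²/3) = 161/3 + 10*J²/3)
√(1420008 + (-2323105 + S)*((524 + 216)*a(18) + B(531))) = √(1420008 + (-2323105 + 1450515)*((524 + 216)*15 + (161/3 + (10/3)*531²))) = √(1420008 - 872590*(740*15 + (161/3 + (10/3)*281961))) = √(1420008 - 872590*(11100 + (161/3 + 939870))) = √(1420008 - 872590*(11100 + 2819771/3)) = √(1420008 - 872590*2853071/3) = √(1420008 - 2489561223890/3) = √(-2489556963866/3) = I*√7468670891598/3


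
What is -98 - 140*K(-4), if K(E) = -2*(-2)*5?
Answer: -2898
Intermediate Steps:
K(E) = 20 (K(E) = 4*5 = 20)
-98 - 140*K(-4) = -98 - 140*20 = -98 - 2800 = -2898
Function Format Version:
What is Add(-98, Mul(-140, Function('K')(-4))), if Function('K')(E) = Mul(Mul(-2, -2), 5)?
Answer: -2898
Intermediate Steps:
Function('K')(E) = 20 (Function('K')(E) = Mul(4, 5) = 20)
Add(-98, Mul(-140, Function('K')(-4))) = Add(-98, Mul(-140, 20)) = Add(-98, -2800) = -2898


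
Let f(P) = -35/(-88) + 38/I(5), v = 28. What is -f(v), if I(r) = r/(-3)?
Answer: 9857/440 ≈ 22.402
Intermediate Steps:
I(r) = -r/3 (I(r) = r*(-⅓) = -r/3)
f(P) = -9857/440 (f(P) = -35/(-88) + 38/((-⅓*5)) = -35*(-1/88) + 38/(-5/3) = 35/88 + 38*(-⅗) = 35/88 - 114/5 = -9857/440)
-f(v) = -1*(-9857/440) = 9857/440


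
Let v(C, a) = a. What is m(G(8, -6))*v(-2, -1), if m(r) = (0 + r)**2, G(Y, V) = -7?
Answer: -49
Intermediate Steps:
m(r) = r**2
m(G(8, -6))*v(-2, -1) = (-7)**2*(-1) = 49*(-1) = -49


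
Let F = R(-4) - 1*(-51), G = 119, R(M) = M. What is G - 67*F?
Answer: -3030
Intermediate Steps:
F = 47 (F = -4 - 1*(-51) = -4 + 51 = 47)
G - 67*F = 119 - 67*47 = 119 - 3149 = -3030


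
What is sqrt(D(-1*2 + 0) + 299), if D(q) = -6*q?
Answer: sqrt(311) ≈ 17.635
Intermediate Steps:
sqrt(D(-1*2 + 0) + 299) = sqrt(-6*(-1*2 + 0) + 299) = sqrt(-6*(-2 + 0) + 299) = sqrt(-6*(-2) + 299) = sqrt(12 + 299) = sqrt(311)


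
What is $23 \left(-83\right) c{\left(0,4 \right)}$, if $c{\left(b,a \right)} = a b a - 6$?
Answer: $11454$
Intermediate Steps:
$c{\left(b,a \right)} = -6 + b a^{2}$ ($c{\left(b,a \right)} = b a^{2} - 6 = -6 + b a^{2}$)
$23 \left(-83\right) c{\left(0,4 \right)} = 23 \left(-83\right) \left(-6 + 0 \cdot 4^{2}\right) = - 1909 \left(-6 + 0 \cdot 16\right) = - 1909 \left(-6 + 0\right) = \left(-1909\right) \left(-6\right) = 11454$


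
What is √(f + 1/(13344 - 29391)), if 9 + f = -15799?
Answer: I*√452295351991/5349 ≈ 125.73*I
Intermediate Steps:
f = -15808 (f = -9 - 15799 = -15808)
√(f + 1/(13344 - 29391)) = √(-15808 + 1/(13344 - 29391)) = √(-15808 + 1/(-16047)) = √(-15808 - 1/16047) = √(-253670977/16047) = I*√452295351991/5349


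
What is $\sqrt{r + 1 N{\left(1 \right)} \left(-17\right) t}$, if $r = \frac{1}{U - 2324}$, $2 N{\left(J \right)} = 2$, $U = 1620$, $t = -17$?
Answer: $\frac{\sqrt{2238005}}{88} \approx 17.0$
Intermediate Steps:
$N{\left(J \right)} = 1$ ($N{\left(J \right)} = \frac{1}{2} \cdot 2 = 1$)
$r = - \frac{1}{704}$ ($r = \frac{1}{1620 - 2324} = \frac{1}{-704} = - \frac{1}{704} \approx -0.0014205$)
$\sqrt{r + 1 N{\left(1 \right)} \left(-17\right) t} = \sqrt{- \frac{1}{704} + 1 \cdot 1 \left(-17\right) \left(-17\right)} = \sqrt{- \frac{1}{704} + 1 \left(-17\right) \left(-17\right)} = \sqrt{- \frac{1}{704} - -289} = \sqrt{- \frac{1}{704} + 289} = \sqrt{\frac{203455}{704}} = \frac{\sqrt{2238005}}{88}$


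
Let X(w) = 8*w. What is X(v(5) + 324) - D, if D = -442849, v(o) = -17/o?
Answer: 2227069/5 ≈ 4.4541e+5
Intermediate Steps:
X(v(5) + 324) - D = 8*(-17/5 + 324) - 1*(-442849) = 8*(-17*⅕ + 324) + 442849 = 8*(-17/5 + 324) + 442849 = 8*(1603/5) + 442849 = 12824/5 + 442849 = 2227069/5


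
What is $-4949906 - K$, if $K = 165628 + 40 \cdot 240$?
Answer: $-5125134$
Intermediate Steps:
$K = 175228$ ($K = 165628 + 9600 = 175228$)
$-4949906 - K = -4949906 - 175228 = -5125134$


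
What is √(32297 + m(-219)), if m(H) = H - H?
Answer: √32297 ≈ 179.71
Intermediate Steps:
m(H) = 0
√(32297 + m(-219)) = √(32297 + 0) = √32297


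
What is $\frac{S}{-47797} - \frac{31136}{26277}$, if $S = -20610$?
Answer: $- \frac{946638422}{1255961769} \approx -0.75372$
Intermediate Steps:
$\frac{S}{-47797} - \frac{31136}{26277} = - \frac{20610}{-47797} - \frac{31136}{26277} = \left(-20610\right) \left(- \frac{1}{47797}\right) - \frac{31136}{26277} = \frac{20610}{47797} - \frac{31136}{26277} = - \frac{946638422}{1255961769}$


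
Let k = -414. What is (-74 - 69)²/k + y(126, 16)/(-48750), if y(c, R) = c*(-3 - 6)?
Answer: -166069879/3363750 ≈ -49.370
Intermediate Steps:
y(c, R) = -9*c (y(c, R) = c*(-9) = -9*c)
(-74 - 69)²/k + y(126, 16)/(-48750) = (-74 - 69)²/(-414) - 9*126/(-48750) = (-143)²*(-1/414) - 1134*(-1/48750) = 20449*(-1/414) + 189/8125 = -20449/414 + 189/8125 = -166069879/3363750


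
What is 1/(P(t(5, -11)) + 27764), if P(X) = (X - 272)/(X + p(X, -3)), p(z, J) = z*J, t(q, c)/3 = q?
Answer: 30/833177 ≈ 3.6007e-5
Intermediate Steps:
t(q, c) = 3*q
p(z, J) = J*z
P(X) = -(-272 + X)/(2*X) (P(X) = (X - 272)/(X - 3*X) = (-272 + X)/((-2*X)) = (-272 + X)*(-1/(2*X)) = -(-272 + X)/(2*X))
1/(P(t(5, -11)) + 27764) = 1/((272 - 3*5)/(2*((3*5))) + 27764) = 1/((½)*(272 - 1*15)/15 + 27764) = 1/((½)*(1/15)*(272 - 15) + 27764) = 1/((½)*(1/15)*257 + 27764) = 1/(257/30 + 27764) = 1/(833177/30) = 30/833177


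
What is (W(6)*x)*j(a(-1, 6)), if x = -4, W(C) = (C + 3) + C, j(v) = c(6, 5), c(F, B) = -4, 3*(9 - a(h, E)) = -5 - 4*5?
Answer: 240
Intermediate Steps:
a(h, E) = 52/3 (a(h, E) = 9 - (-5 - 4*5)/3 = 9 - (-5 - 20)/3 = 9 - 1/3*(-25) = 9 + 25/3 = 52/3)
j(v) = -4
W(C) = 3 + 2*C (W(C) = (3 + C) + C = 3 + 2*C)
(W(6)*x)*j(a(-1, 6)) = ((3 + 2*6)*(-4))*(-4) = ((3 + 12)*(-4))*(-4) = (15*(-4))*(-4) = -60*(-4) = 240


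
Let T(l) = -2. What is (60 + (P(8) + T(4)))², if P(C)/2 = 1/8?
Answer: 54289/16 ≈ 3393.1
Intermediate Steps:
P(C) = ¼ (P(C) = 2/8 = 2*(⅛) = ¼)
(60 + (P(8) + T(4)))² = (60 + (¼ - 2))² = (60 - 7/4)² = (233/4)² = 54289/16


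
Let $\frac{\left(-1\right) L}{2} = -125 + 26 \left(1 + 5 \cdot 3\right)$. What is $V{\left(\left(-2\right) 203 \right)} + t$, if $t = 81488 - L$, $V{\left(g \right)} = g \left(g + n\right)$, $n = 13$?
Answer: $241628$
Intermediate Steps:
$L = -582$ ($L = - 2 \left(-125 + 26 \left(1 + 5 \cdot 3\right)\right) = - 2 \left(-125 + 26 \left(1 + 15\right)\right) = - 2 \left(-125 + 26 \cdot 16\right) = - 2 \left(-125 + 416\right) = \left(-2\right) 291 = -582$)
$V{\left(g \right)} = g \left(13 + g\right)$ ($V{\left(g \right)} = g \left(g + 13\right) = g \left(13 + g\right)$)
$t = 82070$ ($t = 81488 - -582 = 81488 + 582 = 82070$)
$V{\left(\left(-2\right) 203 \right)} + t = \left(-2\right) 203 \left(13 - 406\right) + 82070 = - 406 \left(13 - 406\right) + 82070 = \left(-406\right) \left(-393\right) + 82070 = 159558 + 82070 = 241628$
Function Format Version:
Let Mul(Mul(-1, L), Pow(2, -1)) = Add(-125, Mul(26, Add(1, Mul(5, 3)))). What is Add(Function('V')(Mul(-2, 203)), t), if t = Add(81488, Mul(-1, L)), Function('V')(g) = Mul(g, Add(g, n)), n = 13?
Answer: 241628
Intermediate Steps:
L = -582 (L = Mul(-2, Add(-125, Mul(26, Add(1, Mul(5, 3))))) = Mul(-2, Add(-125, Mul(26, Add(1, 15)))) = Mul(-2, Add(-125, Mul(26, 16))) = Mul(-2, Add(-125, 416)) = Mul(-2, 291) = -582)
Function('V')(g) = Mul(g, Add(13, g)) (Function('V')(g) = Mul(g, Add(g, 13)) = Mul(g, Add(13, g)))
t = 82070 (t = Add(81488, Mul(-1, -582)) = Add(81488, 582) = 82070)
Add(Function('V')(Mul(-2, 203)), t) = Add(Mul(Mul(-2, 203), Add(13, Mul(-2, 203))), 82070) = Add(Mul(-406, Add(13, -406)), 82070) = Add(Mul(-406, -393), 82070) = Add(159558, 82070) = 241628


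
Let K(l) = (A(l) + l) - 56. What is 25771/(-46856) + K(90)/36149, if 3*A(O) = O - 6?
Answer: -928690807/1693797544 ≈ -0.54829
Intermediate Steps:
A(O) = -2 + O/3 (A(O) = (O - 6)/3 = (-6 + O)/3 = -2 + O/3)
K(l) = -58 + 4*l/3 (K(l) = ((-2 + l/3) + l) - 56 = (-2 + 4*l/3) - 56 = -58 + 4*l/3)
25771/(-46856) + K(90)/36149 = 25771/(-46856) + (-58 + (4/3)*90)/36149 = 25771*(-1/46856) + (-58 + 120)*(1/36149) = -25771/46856 + 62*(1/36149) = -25771/46856 + 62/36149 = -928690807/1693797544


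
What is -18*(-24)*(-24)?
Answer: -10368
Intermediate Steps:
-18*(-24)*(-24) = 432*(-24) = -10368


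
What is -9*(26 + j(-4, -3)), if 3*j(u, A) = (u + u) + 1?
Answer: -213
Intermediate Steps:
j(u, A) = ⅓ + 2*u/3 (j(u, A) = ((u + u) + 1)/3 = (2*u + 1)/3 = (1 + 2*u)/3 = ⅓ + 2*u/3)
-9*(26 + j(-4, -3)) = -9*(26 + (⅓ + (⅔)*(-4))) = -9*(26 + (⅓ - 8/3)) = -9*(26 - 7/3) = -9*71/3 = -213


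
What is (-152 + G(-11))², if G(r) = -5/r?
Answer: 2778889/121 ≈ 22966.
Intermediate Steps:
(-152 + G(-11))² = (-152 - 5/(-11))² = (-152 - 5*(-1/11))² = (-152 + 5/11)² = (-1667/11)² = 2778889/121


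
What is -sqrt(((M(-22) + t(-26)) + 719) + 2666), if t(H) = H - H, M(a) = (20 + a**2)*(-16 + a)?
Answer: -I*sqrt(15767) ≈ -125.57*I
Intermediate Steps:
M(a) = (-16 + a)*(20 + a**2)
t(H) = 0
-sqrt(((M(-22) + t(-26)) + 719) + 2666) = -sqrt((((-320 + (-22)**3 - 16*(-22)**2 + 20*(-22)) + 0) + 719) + 2666) = -sqrt((((-320 - 10648 - 16*484 - 440) + 0) + 719) + 2666) = -sqrt((((-320 - 10648 - 7744 - 440) + 0) + 719) + 2666) = -sqrt(((-19152 + 0) + 719) + 2666) = -sqrt((-19152 + 719) + 2666) = -sqrt(-18433 + 2666) = -sqrt(-15767) = -I*sqrt(15767)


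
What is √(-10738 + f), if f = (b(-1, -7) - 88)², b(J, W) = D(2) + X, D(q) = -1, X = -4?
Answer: I*√2089 ≈ 45.706*I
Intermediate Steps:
b(J, W) = -5 (b(J, W) = -1 - 4 = -5)
f = 8649 (f = (-5 - 88)² = (-93)² = 8649)
√(-10738 + f) = √(-10738 + 8649) = √(-2089) = I*√2089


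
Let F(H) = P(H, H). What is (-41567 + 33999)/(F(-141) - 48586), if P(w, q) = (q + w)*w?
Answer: 946/1103 ≈ 0.85766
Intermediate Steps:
P(w, q) = w*(q + w)
F(H) = 2*H**2 (F(H) = H*(H + H) = H*(2*H) = 2*H**2)
(-41567 + 33999)/(F(-141) - 48586) = (-41567 + 33999)/(2*(-141)**2 - 48586) = -7568/(2*19881 - 48586) = -7568/(39762 - 48586) = -7568/(-8824) = -7568*(-1/8824) = 946/1103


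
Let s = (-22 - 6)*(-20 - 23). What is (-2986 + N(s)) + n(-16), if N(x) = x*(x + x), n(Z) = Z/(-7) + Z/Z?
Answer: 20273745/7 ≈ 2.8962e+6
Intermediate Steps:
n(Z) = 1 - Z/7 (n(Z) = Z*(-1/7) + 1 = -Z/7 + 1 = 1 - Z/7)
s = 1204 (s = -28*(-43) = 1204)
N(x) = 2*x**2 (N(x) = x*(2*x) = 2*x**2)
(-2986 + N(s)) + n(-16) = (-2986 + 2*1204**2) + (1 - 1/7*(-16)) = (-2986 + 2*1449616) + (1 + 16/7) = (-2986 + 2899232) + 23/7 = 2896246 + 23/7 = 20273745/7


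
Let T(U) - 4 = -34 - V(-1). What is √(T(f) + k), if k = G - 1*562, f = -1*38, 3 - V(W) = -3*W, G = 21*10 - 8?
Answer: I*√390 ≈ 19.748*I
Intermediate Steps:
G = 202 (G = 210 - 8 = 202)
V(W) = 3 + 3*W (V(W) = 3 - (-3)*W = 3 + 3*W)
f = -38
T(U) = -30 (T(U) = 4 + (-34 - (3 + 3*(-1))) = 4 + (-34 - (3 - 3)) = 4 + (-34 - 1*0) = 4 + (-34 + 0) = 4 - 34 = -30)
k = -360 (k = 202 - 1*562 = 202 - 562 = -360)
√(T(f) + k) = √(-30 - 360) = √(-390) = I*√390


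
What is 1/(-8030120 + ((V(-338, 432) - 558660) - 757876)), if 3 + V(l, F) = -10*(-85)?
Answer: -1/9345809 ≈ -1.0700e-7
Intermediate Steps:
V(l, F) = 847 (V(l, F) = -3 - 10*(-85) = -3 + 850 = 847)
1/(-8030120 + ((V(-338, 432) - 558660) - 757876)) = 1/(-8030120 + ((847 - 558660) - 757876)) = 1/(-8030120 + (-557813 - 757876)) = 1/(-8030120 - 1315689) = 1/(-9345809) = -1/9345809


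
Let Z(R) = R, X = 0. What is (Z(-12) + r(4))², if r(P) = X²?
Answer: 144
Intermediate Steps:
r(P) = 0 (r(P) = 0² = 0)
(Z(-12) + r(4))² = (-12 + 0)² = (-12)² = 144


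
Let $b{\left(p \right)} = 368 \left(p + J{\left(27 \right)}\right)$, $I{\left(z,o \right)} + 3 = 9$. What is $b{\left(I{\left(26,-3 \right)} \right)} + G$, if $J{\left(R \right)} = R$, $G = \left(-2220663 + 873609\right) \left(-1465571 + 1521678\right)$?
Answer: $-75579146634$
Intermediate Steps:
$G = -75579158778$ ($G = \left(-1347054\right) 56107 = -75579158778$)
$I{\left(z,o \right)} = 6$ ($I{\left(z,o \right)} = -3 + 9 = 6$)
$b{\left(p \right)} = 9936 + 368 p$ ($b{\left(p \right)} = 368 \left(p + 27\right) = 368 \left(27 + p\right) = 9936 + 368 p$)
$b{\left(I{\left(26,-3 \right)} \right)} + G = \left(9936 + 368 \cdot 6\right) - 75579158778 = \left(9936 + 2208\right) - 75579158778 = 12144 - 75579158778 = -75579146634$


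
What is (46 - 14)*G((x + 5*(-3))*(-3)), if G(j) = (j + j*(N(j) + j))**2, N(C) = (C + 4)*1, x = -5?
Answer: 1800000000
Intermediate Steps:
N(C) = 4 + C (N(C) = (4 + C)*1 = 4 + C)
G(j) = (j + j*(4 + 2*j))**2 (G(j) = (j + j*((4 + j) + j))**2 = (j + j*(4 + 2*j))**2)
(46 - 14)*G((x + 5*(-3))*(-3)) = (46 - 14)*(((-5 + 5*(-3))*(-3))**2*(5 + 2*((-5 + 5*(-3))*(-3)))**2) = 32*(((-5 - 15)*(-3))**2*(5 + 2*((-5 - 15)*(-3)))**2) = 32*((-20*(-3))**2*(5 + 2*(-20*(-3)))**2) = 32*(60**2*(5 + 2*60)**2) = 32*(3600*(5 + 120)**2) = 32*(3600*125**2) = 32*(3600*15625) = 32*56250000 = 1800000000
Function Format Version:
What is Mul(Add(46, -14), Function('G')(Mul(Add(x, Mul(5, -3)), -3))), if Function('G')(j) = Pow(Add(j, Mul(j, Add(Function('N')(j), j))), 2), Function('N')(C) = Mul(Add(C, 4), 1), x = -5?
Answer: 1800000000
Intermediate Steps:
Function('N')(C) = Add(4, C) (Function('N')(C) = Mul(Add(4, C), 1) = Add(4, C))
Function('G')(j) = Pow(Add(j, Mul(j, Add(4, Mul(2, j)))), 2) (Function('G')(j) = Pow(Add(j, Mul(j, Add(Add(4, j), j))), 2) = Pow(Add(j, Mul(j, Add(4, Mul(2, j)))), 2))
Mul(Add(46, -14), Function('G')(Mul(Add(x, Mul(5, -3)), -3))) = Mul(Add(46, -14), Mul(Pow(Mul(Add(-5, Mul(5, -3)), -3), 2), Pow(Add(5, Mul(2, Mul(Add(-5, Mul(5, -3)), -3))), 2))) = Mul(32, Mul(Pow(Mul(Add(-5, -15), -3), 2), Pow(Add(5, Mul(2, Mul(Add(-5, -15), -3))), 2))) = Mul(32, Mul(Pow(Mul(-20, -3), 2), Pow(Add(5, Mul(2, Mul(-20, -3))), 2))) = Mul(32, Mul(Pow(60, 2), Pow(Add(5, Mul(2, 60)), 2))) = Mul(32, Mul(3600, Pow(Add(5, 120), 2))) = Mul(32, Mul(3600, Pow(125, 2))) = Mul(32, Mul(3600, 15625)) = Mul(32, 56250000) = 1800000000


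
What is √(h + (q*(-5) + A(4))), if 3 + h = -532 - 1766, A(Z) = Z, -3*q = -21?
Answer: 2*I*√583 ≈ 48.291*I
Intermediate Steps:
q = 7 (q = -⅓*(-21) = 7)
h = -2301 (h = -3 + (-532 - 1766) = -3 - 2298 = -2301)
√(h + (q*(-5) + A(4))) = √(-2301 + (7*(-5) + 4)) = √(-2301 + (-35 + 4)) = √(-2301 - 31) = √(-2332) = 2*I*√583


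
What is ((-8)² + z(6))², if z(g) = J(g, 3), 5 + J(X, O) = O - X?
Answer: 3136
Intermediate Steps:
J(X, O) = -5 + O - X (J(X, O) = -5 + (O - X) = -5 + O - X)
z(g) = -2 - g (z(g) = -5 + 3 - g = -2 - g)
((-8)² + z(6))² = ((-8)² + (-2 - 1*6))² = (64 + (-2 - 6))² = (64 - 8)² = 56² = 3136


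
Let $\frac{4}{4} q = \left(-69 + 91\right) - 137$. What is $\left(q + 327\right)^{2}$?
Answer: $44944$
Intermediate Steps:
$q = -115$ ($q = \left(-69 + 91\right) - 137 = 22 - 137 = -115$)
$\left(q + 327\right)^{2} = \left(-115 + 327\right)^{2} = 212^{2} = 44944$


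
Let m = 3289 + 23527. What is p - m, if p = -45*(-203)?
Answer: -17681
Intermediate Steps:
m = 26816
p = 9135
p - m = 9135 - 1*26816 = 9135 - 26816 = -17681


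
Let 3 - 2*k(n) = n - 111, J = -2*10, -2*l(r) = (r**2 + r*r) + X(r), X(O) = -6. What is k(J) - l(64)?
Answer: 4160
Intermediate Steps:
l(r) = 3 - r**2 (l(r) = -((r**2 + r*r) - 6)/2 = -((r**2 + r**2) - 6)/2 = -(2*r**2 - 6)/2 = -(-6 + 2*r**2)/2 = 3 - r**2)
J = -20
k(n) = 57 - n/2 (k(n) = 3/2 - (n - 111)/2 = 3/2 - (-111 + n)/2 = 3/2 + (111/2 - n/2) = 57 - n/2)
k(J) - l(64) = (57 - 1/2*(-20)) - (3 - 1*64**2) = (57 + 10) - (3 - 1*4096) = 67 - (3 - 4096) = 67 - 1*(-4093) = 67 + 4093 = 4160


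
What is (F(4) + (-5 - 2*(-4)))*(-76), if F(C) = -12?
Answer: 684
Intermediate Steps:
(F(4) + (-5 - 2*(-4)))*(-76) = (-12 + (-5 - 2*(-4)))*(-76) = (-12 + (-5 + 8))*(-76) = (-12 + 3)*(-76) = -9*(-76) = 684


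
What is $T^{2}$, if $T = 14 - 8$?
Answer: $36$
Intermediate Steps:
$T = 6$
$T^{2} = 6^{2} = 36$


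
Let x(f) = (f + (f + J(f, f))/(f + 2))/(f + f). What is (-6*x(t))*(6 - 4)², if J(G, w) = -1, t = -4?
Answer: -9/2 ≈ -4.5000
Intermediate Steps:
x(f) = (f + (-1 + f)/(2 + f))/(2*f) (x(f) = (f + (f - 1)/(f + 2))/(f + f) = (f + (-1 + f)/(2 + f))/((2*f)) = (f + (-1 + f)/(2 + f))*(1/(2*f)) = (f + (-1 + f)/(2 + f))/(2*f))
(-6*x(t))*(6 - 4)² = (-3*(-1 + (-4)² + 3*(-4))/((-4)*(2 - 4)))*(6 - 4)² = -3*(-1)*(-1 + 16 - 12)/(4*(-2))*2² = -3*(-1)*(-1)*3/(4*2)*4 = -6*3/16*4 = -9/8*4 = -9/2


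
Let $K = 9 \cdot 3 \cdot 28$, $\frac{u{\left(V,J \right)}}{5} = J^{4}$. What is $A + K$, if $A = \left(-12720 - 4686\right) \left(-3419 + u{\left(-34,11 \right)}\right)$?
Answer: $-1214694360$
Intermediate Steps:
$u{\left(V,J \right)} = 5 J^{4}$
$A = -1214695116$ ($A = \left(-12720 - 4686\right) \left(-3419 + 5 \cdot 11^{4}\right) = - 17406 \left(-3419 + 5 \cdot 14641\right) = - 17406 \left(-3419 + 73205\right) = \left(-17406\right) 69786 = -1214695116$)
$K = 756$ ($K = 27 \cdot 28 = 756$)
$A + K = -1214695116 + 756 = -1214694360$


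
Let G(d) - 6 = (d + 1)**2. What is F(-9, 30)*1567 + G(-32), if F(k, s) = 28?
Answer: 44843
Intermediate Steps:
G(d) = 6 + (1 + d)**2 (G(d) = 6 + (d + 1)**2 = 6 + (1 + d)**2)
F(-9, 30)*1567 + G(-32) = 28*1567 + (6 + (1 - 32)**2) = 43876 + (6 + (-31)**2) = 43876 + (6 + 961) = 43876 + 967 = 44843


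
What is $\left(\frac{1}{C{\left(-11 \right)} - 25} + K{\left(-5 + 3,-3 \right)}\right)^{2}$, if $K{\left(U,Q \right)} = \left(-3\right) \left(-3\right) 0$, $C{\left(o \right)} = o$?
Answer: $\frac{1}{1296} \approx 0.0007716$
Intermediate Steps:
$K{\left(U,Q \right)} = 0$ ($K{\left(U,Q \right)} = 9 \cdot 0 = 0$)
$\left(\frac{1}{C{\left(-11 \right)} - 25} + K{\left(-5 + 3,-3 \right)}\right)^{2} = \left(\frac{1}{-11 - 25} + 0\right)^{2} = \left(\frac{1}{-36} + 0\right)^{2} = \left(- \frac{1}{36} + 0\right)^{2} = \left(- \frac{1}{36}\right)^{2} = \frac{1}{1296}$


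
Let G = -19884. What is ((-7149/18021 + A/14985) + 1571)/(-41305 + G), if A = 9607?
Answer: -141435400039/5507921410155 ≈ -0.025679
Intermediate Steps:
((-7149/18021 + A/14985) + 1571)/(-41305 + G) = ((-7149/18021 + 9607/14985) + 1571)/(-41305 - 19884) = ((-7149*1/18021 + 9607*(1/14985)) + 1571)/(-61189) = ((-2383/6007 + 9607/14985) + 1571)*(-1/61189) = (21999994/90014895 + 1571)*(-1/61189) = (141435400039/90014895)*(-1/61189) = -141435400039/5507921410155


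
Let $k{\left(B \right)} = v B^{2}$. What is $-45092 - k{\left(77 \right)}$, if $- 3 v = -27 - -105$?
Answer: $109062$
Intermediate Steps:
$v = -26$ ($v = - \frac{-27 - -105}{3} = - \frac{-27 + 105}{3} = \left(- \frac{1}{3}\right) 78 = -26$)
$k{\left(B \right)} = - 26 B^{2}$
$-45092 - k{\left(77 \right)} = -45092 - - 26 \cdot 77^{2} = -45092 - \left(-26\right) 5929 = -45092 - -154154 = -45092 + 154154 = 109062$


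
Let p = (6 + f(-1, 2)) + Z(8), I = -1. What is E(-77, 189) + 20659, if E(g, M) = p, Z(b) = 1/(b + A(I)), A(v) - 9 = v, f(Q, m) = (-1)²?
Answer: 330657/16 ≈ 20666.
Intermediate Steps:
f(Q, m) = 1
A(v) = 9 + v
Z(b) = 1/(8 + b) (Z(b) = 1/(b + (9 - 1)) = 1/(b + 8) = 1/(8 + b))
p = 113/16 (p = (6 + 1) + 1/(8 + 8) = 7 + 1/16 = 113/16 ≈ 7.0625)
E(g, M) = 113/16
E(-77, 189) + 20659 = 113/16 + 20659 = 330657/16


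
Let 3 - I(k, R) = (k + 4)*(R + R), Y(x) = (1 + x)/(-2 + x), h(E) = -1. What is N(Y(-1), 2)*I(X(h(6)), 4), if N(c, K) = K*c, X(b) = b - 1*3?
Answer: 0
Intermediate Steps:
Y(x) = (1 + x)/(-2 + x)
X(b) = -3 + b (X(b) = b - 3 = -3 + b)
I(k, R) = 3 - 2*R*(4 + k) (I(k, R) = 3 - (k + 4)*(R + R) = 3 - (4 + k)*2*R = 3 - 2*R*(4 + k))
N(Y(-1), 2)*I(X(h(6)), 4) = (2*((1 - 1)/(-2 - 1)))*(3 - 8*4 - 2*4*(-3 - 1)) = (2*(0/(-3)))*(3 - 32 - 2*4*(-4)) = (2*(-⅓*0))*(3 - 32 + 32) = (2*0)*3 = 0*3 = 0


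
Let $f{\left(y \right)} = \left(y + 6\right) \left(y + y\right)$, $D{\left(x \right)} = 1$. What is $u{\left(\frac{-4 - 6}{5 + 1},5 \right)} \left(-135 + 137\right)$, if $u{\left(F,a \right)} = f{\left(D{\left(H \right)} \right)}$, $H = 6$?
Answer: $28$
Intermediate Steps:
$f{\left(y \right)} = 2 y \left(6 + y\right)$ ($f{\left(y \right)} = \left(6 + y\right) 2 y = 2 y \left(6 + y\right)$)
$u{\left(F,a \right)} = 14$ ($u{\left(F,a \right)} = 2 \cdot 1 \left(6 + 1\right) = 2 \cdot 1 \cdot 7 = 14$)
$u{\left(\frac{-4 - 6}{5 + 1},5 \right)} \left(-135 + 137\right) = 14 \left(-135 + 137\right) = 14 \cdot 2 = 28$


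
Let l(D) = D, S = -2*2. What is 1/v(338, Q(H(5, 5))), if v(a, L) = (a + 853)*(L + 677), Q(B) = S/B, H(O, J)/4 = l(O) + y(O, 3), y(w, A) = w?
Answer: 10/8061879 ≈ 1.2404e-6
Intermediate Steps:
S = -4
H(O, J) = 8*O (H(O, J) = 4*(O + O) = 4*(2*O) = 8*O)
Q(B) = -4/B
v(a, L) = (677 + L)*(853 + a) (v(a, L) = (853 + a)*(677 + L) = (677 + L)*(853 + a))
1/v(338, Q(H(5, 5))) = 1/(577481 + 677*338 + 853*(-4/(8*5)) - 4/(8*5)*338) = 1/(577481 + 228826 + 853*(-4/40) - 4/40*338) = 1/(577481 + 228826 + 853*(-4*1/40) - 4*1/40*338) = 1/(577481 + 228826 + 853*(-⅒) - ⅒*338) = 1/(577481 + 228826 - 853/10 - 169/5) = 1/(8061879/10) = 10/8061879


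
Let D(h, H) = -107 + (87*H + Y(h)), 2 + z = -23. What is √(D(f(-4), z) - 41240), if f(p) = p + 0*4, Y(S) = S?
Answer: I*√43526 ≈ 208.63*I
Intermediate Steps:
z = -25 (z = -2 - 23 = -25)
f(p) = p (f(p) = p + 0 = p)
D(h, H) = -107 + h + 87*H (D(h, H) = -107 + (87*H + h) = -107 + (h + 87*H) = -107 + h + 87*H)
√(D(f(-4), z) - 41240) = √((-107 - 4 + 87*(-25)) - 41240) = √((-107 - 4 - 2175) - 41240) = √(-2286 - 41240) = √(-43526) = I*√43526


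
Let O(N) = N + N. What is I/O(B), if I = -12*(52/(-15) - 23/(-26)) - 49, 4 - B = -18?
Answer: -1171/2860 ≈ -0.40944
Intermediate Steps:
B = 22 (B = 4 - 1*(-18) = 4 + 18 = 22)
O(N) = 2*N
I = -1171/65 (I = -12*(52*(-1/15) - 23*(-1/26)) - 49 = -12*(-52/15 + 23/26) - 49 = -12*(-1007/390) - 49 = 2014/65 - 49 = -1171/65 ≈ -18.015)
I/O(B) = -1171/(65*(2*22)) = -1171/65/44 = -1171/65*1/44 = -1171/2860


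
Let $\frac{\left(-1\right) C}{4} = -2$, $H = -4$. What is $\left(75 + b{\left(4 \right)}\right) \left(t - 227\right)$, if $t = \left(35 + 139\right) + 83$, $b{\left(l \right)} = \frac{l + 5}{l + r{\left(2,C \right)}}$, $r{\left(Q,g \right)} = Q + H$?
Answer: $2385$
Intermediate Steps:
$C = 8$ ($C = \left(-4\right) \left(-2\right) = 8$)
$r{\left(Q,g \right)} = -4 + Q$ ($r{\left(Q,g \right)} = Q - 4 = -4 + Q$)
$b{\left(l \right)} = \frac{5 + l}{-2 + l}$ ($b{\left(l \right)} = \frac{l + 5}{l + \left(-4 + 2\right)} = \frac{5 + l}{l - 2} = \frac{5 + l}{-2 + l}$)
$t = 257$ ($t = 174 + 83 = 257$)
$\left(75 + b{\left(4 \right)}\right) \left(t - 227\right) = \left(75 + \frac{5 + 4}{-2 + 4}\right) \left(257 - 227\right) = \left(75 + \frac{1}{2} \cdot 9\right) 30 = \left(75 + \frac{9}{2}\right) 30 = \frac{159}{2} \cdot 30 = 2385$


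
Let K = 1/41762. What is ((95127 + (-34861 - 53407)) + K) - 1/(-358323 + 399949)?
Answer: 2980895699293/434596253 ≈ 6859.0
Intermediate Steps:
K = 1/41762 ≈ 2.3945e-5
((95127 + (-34861 - 53407)) + K) - 1/(-358323 + 399949) = ((95127 + (-34861 - 53407)) + 1/41762) - 1/(-358323 + 399949) = ((95127 - 88268) + 1/41762) - 1/41626 = (6859 + 1/41762) - 1*1/41626 = 286445559/41762 - 1/41626 = 2980895699293/434596253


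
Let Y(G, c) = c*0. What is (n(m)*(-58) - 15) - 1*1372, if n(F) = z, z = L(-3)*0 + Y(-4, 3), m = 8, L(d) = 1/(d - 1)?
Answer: -1387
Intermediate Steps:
L(d) = 1/(-1 + d)
Y(G, c) = 0
z = 0 (z = 0/(-1 - 3) + 0 = 0/(-4) + 0 = -¼*0 + 0 = 0 + 0 = 0)
n(F) = 0
(n(m)*(-58) - 15) - 1*1372 = (0*(-58) - 15) - 1*1372 = (0 - 15) - 1372 = -15 - 1372 = -1387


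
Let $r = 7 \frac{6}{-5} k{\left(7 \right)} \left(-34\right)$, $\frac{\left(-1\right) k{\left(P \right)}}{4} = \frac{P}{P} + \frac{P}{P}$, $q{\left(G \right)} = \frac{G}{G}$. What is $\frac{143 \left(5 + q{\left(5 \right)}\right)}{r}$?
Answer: $- \frac{715}{1904} \approx -0.37552$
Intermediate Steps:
$q{\left(G \right)} = 1$
$k{\left(P \right)} = -8$ ($k{\left(P \right)} = - 4 \left(\frac{P}{P} + \frac{P}{P}\right) = - 4 \left(1 + 1\right) = \left(-4\right) 2 = -8$)
$r = - \frac{11424}{5}$ ($r = 7 \frac{6}{-5} \left(-8\right) \left(-34\right) = 7 \cdot 6 \left(- \frac{1}{5}\right) \left(-8\right) \left(-34\right) = 7 \left(- \frac{6}{5}\right) \left(-8\right) \left(-34\right) = \left(- \frac{42}{5}\right) \left(-8\right) \left(-34\right) = \frac{336}{5} \left(-34\right) = - \frac{11424}{5} \approx -2284.8$)
$\frac{143 \left(5 + q{\left(5 \right)}\right)}{r} = \frac{143 \left(5 + 1\right)}{- \frac{11424}{5}} = 143 \cdot 6 \left(- \frac{5}{11424}\right) = 858 \left(- \frac{5}{11424}\right) = - \frac{715}{1904}$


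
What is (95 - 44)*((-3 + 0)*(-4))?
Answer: 612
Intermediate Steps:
(95 - 44)*((-3 + 0)*(-4)) = 51*(-3*(-4)) = 51*12 = 612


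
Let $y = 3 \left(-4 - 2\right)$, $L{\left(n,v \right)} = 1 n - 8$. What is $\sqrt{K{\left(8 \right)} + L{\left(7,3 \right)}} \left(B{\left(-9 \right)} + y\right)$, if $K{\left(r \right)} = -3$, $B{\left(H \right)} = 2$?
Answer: $- 32 i \approx - 32.0 i$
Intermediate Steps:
$L{\left(n,v \right)} = -8 + n$ ($L{\left(n,v \right)} = n - 8 = -8 + n$)
$y = -18$ ($y = 3 \left(-6\right) = -18$)
$\sqrt{K{\left(8 \right)} + L{\left(7,3 \right)}} \left(B{\left(-9 \right)} + y\right) = \sqrt{-3 + \left(-8 + 7\right)} \left(2 - 18\right) = \sqrt{-3 - 1} \left(-16\right) = \sqrt{-4} \left(-16\right) = 2 i \left(-16\right) = - 32 i$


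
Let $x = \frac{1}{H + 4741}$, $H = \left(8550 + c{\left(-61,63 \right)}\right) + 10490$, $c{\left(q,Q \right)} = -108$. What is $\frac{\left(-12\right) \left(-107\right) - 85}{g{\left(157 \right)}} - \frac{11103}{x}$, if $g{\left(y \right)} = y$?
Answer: $- \frac{41266085884}{157} \approx -2.6284 \cdot 10^{8}$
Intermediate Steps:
$H = 18932$ ($H = \left(8550 - 108\right) + 10490 = 8442 + 10490 = 18932$)
$x = \frac{1}{23673}$ ($x = \frac{1}{18932 + 4741} = \frac{1}{23673} \approx 4.2242 \cdot 10^{-5}$)
$\frac{\left(-12\right) \left(-107\right) - 85}{g{\left(157 \right)}} - \frac{11103}{x} = \frac{\left(-12\right) \left(-107\right) - 85}{157} - 11103 \frac{1}{\frac{1}{23673}} = \left(1284 - 85\right) \frac{1}{157} - 262841319 = 1199 \cdot \frac{1}{157} - 262841319 = \frac{1199}{157} - 262841319 = - \frac{41266085884}{157}$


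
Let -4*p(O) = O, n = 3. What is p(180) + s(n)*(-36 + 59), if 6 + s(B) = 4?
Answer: -91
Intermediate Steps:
s(B) = -2 (s(B) = -6 + 4 = -2)
p(O) = -O/4
p(180) + s(n)*(-36 + 59) = -¼*180 - 2*(-36 + 59) = -45 - 2*23 = -45 - 46 = -91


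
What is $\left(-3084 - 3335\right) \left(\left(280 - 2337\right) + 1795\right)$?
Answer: $1681778$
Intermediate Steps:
$\left(-3084 - 3335\right) \left(\left(280 - 2337\right) + 1795\right) = - 6419 \left(-2057 + 1795\right) = \left(-6419\right) \left(-262\right) = 1681778$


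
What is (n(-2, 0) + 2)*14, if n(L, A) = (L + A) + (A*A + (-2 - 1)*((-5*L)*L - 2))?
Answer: 924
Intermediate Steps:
n(L, A) = 6 + A + L + A**2 + 15*L**2 (n(L, A) = (A + L) + (A**2 - 3*(-5*L**2 - 2)) = (A + L) + (A**2 - 3*(-2 - 5*L**2)) = (A + L) + (A**2 + (6 + 15*L**2)) = (A + L) + (6 + A**2 + 15*L**2) = 6 + A + L + A**2 + 15*L**2)
(n(-2, 0) + 2)*14 = ((6 + 0 - 2 + 0**2 + 15*(-2)**2) + 2)*14 = ((6 + 0 - 2 + 0 + 15*4) + 2)*14 = ((6 + 0 - 2 + 0 + 60) + 2)*14 = (64 + 2)*14 = 66*14 = 924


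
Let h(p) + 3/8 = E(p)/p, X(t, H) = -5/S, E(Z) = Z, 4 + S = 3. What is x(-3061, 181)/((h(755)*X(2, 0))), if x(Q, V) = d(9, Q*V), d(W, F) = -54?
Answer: -432/25 ≈ -17.280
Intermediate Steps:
S = -1 (S = -4 + 3 = -1)
x(Q, V) = -54
X(t, H) = 5 (X(t, H) = -5/(-1) = -5*(-1) = 5)
h(p) = 5/8 (h(p) = -3/8 + p/p = -3/8 + 1 = 5/8)
x(-3061, 181)/((h(755)*X(2, 0))) = -54/((5/8)*5) = -54/25/8 = -54*8/25 = -432/25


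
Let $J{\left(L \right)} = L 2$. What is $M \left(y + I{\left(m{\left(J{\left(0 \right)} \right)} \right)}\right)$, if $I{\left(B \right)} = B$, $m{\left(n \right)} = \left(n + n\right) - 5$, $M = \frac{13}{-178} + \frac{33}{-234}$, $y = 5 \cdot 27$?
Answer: $- \frac{7430}{267} \approx -27.828$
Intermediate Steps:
$J{\left(L \right)} = 2 L$
$y = 135$
$M = - \frac{743}{3471}$ ($M = 13 \left(- \frac{1}{178}\right) + 33 \left(- \frac{1}{234}\right) = - \frac{13}{178} - \frac{11}{78} = - \frac{743}{3471} \approx -0.21406$)
$m{\left(n \right)} = -5 + 2 n$ ($m{\left(n \right)} = 2 n - 5 = -5 + 2 n$)
$M \left(y + I{\left(m{\left(J{\left(0 \right)} \right)} \right)}\right) = - \frac{743 \left(135 - \left(5 - 2 \cdot 2 \cdot 0\right)\right)}{3471} = - \frac{743 \left(135 + \left(-5 + 2 \cdot 0\right)\right)}{3471} = - \frac{743 \left(135 + \left(-5 + 0\right)\right)}{3471} = - \frac{743 \left(135 - 5\right)}{3471} = \left(- \frac{743}{3471}\right) 130 = - \frac{7430}{267}$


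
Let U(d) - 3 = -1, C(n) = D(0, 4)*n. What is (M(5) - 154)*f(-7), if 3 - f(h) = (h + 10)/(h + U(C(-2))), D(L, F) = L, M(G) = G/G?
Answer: -2754/5 ≈ -550.80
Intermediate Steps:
M(G) = 1
C(n) = 0 (C(n) = 0*n = 0)
U(d) = 2 (U(d) = 3 - 1 = 2)
f(h) = 3 - (10 + h)/(2 + h) (f(h) = 3 - (h + 10)/(h + 2) = 3 - (10 + h)/(2 + h))
(M(5) - 154)*f(-7) = (1 - 154)*(2*(-2 - 7)/(2 - 7)) = -306*(-9)/(-5) = -306*(-1)*(-9)/5 = -153*18/5 = -2754/5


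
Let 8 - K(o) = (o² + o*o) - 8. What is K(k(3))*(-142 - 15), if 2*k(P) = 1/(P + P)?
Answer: -180707/72 ≈ -2509.8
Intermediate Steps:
k(P) = 1/(4*P) (k(P) = 1/(2*(P + P)) = 1/(2*((2*P))) = (1/(2*P))/2 = 1/(4*P))
K(o) = 16 - 2*o² (K(o) = 8 - ((o² + o*o) - 8) = 8 - ((o² + o²) - 8) = 8 - (2*o² - 8) = 8 - (-8 + 2*o²) = 8 + (8 - 2*o²) = 16 - 2*o²)
K(k(3))*(-142 - 15) = (16 - 2*((¼)/3)²)*(-142 - 15) = (16 - 2*((¼)*(⅓))²)*(-157) = (16 - 2*(1/12)²)*(-157) = (16 - 2*1/144)*(-157) = (16 - 1/72)*(-157) = (1151/72)*(-157) = -180707/72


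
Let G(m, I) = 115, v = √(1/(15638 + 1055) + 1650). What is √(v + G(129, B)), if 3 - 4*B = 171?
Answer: √(32045468635 + 217009*√2720608447)/16693 ≈ 12.475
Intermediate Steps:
B = -42 (B = ¾ - ¼*171 = ¾ - 171/4 = -42)
v = 13*√2720608447/16693 (v = √(1/16693 + 1650) = √(27543451/16693) = 13*√2720608447/16693 ≈ 40.620)
√(v + G(129, B)) = √(13*√2720608447/16693 + 115) = √(115 + 13*√2720608447/16693)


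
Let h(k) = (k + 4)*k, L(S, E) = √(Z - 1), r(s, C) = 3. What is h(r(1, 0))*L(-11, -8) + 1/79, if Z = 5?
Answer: 3319/79 ≈ 42.013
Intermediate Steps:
L(S, E) = 2 (L(S, E) = √(5 - 1) = √4 = 2)
h(k) = k*(4 + k) (h(k) = (4 + k)*k = k*(4 + k))
h(r(1, 0))*L(-11, -8) + 1/79 = (3*(4 + 3))*2 + 1/79 = (3*7)*2 + 1/79 = 21*2 + 1/79 = 42 + 1/79 = 3319/79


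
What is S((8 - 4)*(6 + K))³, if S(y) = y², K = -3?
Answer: 2985984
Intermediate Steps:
S((8 - 4)*(6 + K))³ = (((8 - 4)*(6 - 3))²)³ = ((4*3)²)³ = (12²)³ = 144³ = 2985984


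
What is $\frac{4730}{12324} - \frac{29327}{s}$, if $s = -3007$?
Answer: $\frac{187824529}{18529134} \approx 10.137$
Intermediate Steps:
$\frac{4730}{12324} - \frac{29327}{s} = \frac{4730}{12324} - \frac{29327}{-3007} = 4730 \cdot \frac{1}{12324} - - \frac{29327}{3007} = \frac{2365}{6162} + \frac{29327}{3007} = \frac{187824529}{18529134}$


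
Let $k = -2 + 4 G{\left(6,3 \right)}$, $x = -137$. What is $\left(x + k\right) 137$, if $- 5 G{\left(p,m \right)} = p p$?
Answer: $- \frac{114943}{5} \approx -22989.0$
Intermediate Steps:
$G{\left(p,m \right)} = - \frac{p^{2}}{5}$ ($G{\left(p,m \right)} = - \frac{p p}{5} = - \frac{p^{2}}{5}$)
$k = - \frac{154}{5}$ ($k = -2 + 4 \left(- \frac{6^{2}}{5}\right) = -2 + 4 \left(\left(- \frac{1}{5}\right) 36\right) = -2 + 4 \left(- \frac{36}{5}\right) = -2 - \frac{144}{5} = - \frac{154}{5} \approx -30.8$)
$\left(x + k\right) 137 = \left(-137 - \frac{154}{5}\right) 137 = \left(- \frac{839}{5}\right) 137 = - \frac{114943}{5}$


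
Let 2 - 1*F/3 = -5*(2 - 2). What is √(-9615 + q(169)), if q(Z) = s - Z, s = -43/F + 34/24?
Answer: 3*I*√4351/2 ≈ 98.943*I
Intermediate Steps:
F = 6 (F = 6 - (-15)*(2 - 2) = 6 - (-15)*0 = 6 - 3*0 = 6 + 0 = 6)
s = -23/4 (s = -43/6 + 34/24 = -43*⅙ + 34*(1/24) = -43/6 + 17/12 = -23/4 ≈ -5.7500)
q(Z) = -23/4 - Z
√(-9615 + q(169)) = √(-9615 + (-23/4 - 1*169)) = √(-9615 + (-23/4 - 169)) = √(-9615 - 699/4) = √(-39159/4) = 3*I*√4351/2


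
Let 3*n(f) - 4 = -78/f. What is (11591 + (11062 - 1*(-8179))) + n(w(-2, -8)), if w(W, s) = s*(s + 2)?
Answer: 739987/24 ≈ 30833.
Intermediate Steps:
w(W, s) = s*(2 + s)
n(f) = 4/3 - 26/f (n(f) = 4/3 + (-78/f)/3 = 4/3 - 26/f)
(11591 + (11062 - 1*(-8179))) + n(w(-2, -8)) = (11591 + (11062 - 1*(-8179))) + (4/3 - 26*(-1/(8*(2 - 8)))) = (11591 + (11062 + 8179)) + (4/3 - 26/((-8*(-6)))) = (11591 + 19241) + (4/3 - 26/48) = 30832 + (4/3 - 26*1/48) = 30832 + (4/3 - 13/24) = 30832 + 19/24 = 739987/24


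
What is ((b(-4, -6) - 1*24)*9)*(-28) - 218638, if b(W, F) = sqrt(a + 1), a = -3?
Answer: -212590 - 252*I*sqrt(2) ≈ -2.1259e+5 - 356.38*I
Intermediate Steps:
b(W, F) = I*sqrt(2) (b(W, F) = sqrt(-3 + 1) = sqrt(-2) = I*sqrt(2))
((b(-4, -6) - 1*24)*9)*(-28) - 218638 = ((I*sqrt(2) - 1*24)*9)*(-28) - 218638 = ((I*sqrt(2) - 24)*9)*(-28) - 218638 = ((-24 + I*sqrt(2))*9)*(-28) - 218638 = (-216 + 9*I*sqrt(2))*(-28) - 218638 = (6048 - 252*I*sqrt(2)) - 218638 = -212590 - 252*I*sqrt(2)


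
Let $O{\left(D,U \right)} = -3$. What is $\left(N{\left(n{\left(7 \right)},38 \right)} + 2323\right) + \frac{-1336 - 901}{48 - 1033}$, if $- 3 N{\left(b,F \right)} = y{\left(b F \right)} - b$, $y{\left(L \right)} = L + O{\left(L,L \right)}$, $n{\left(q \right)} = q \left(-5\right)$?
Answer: $\frac{8149706}{2955} \approx 2757.9$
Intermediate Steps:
$n{\left(q \right)} = - 5 q$
$y{\left(L \right)} = -3 + L$ ($y{\left(L \right)} = L - 3 = -3 + L$)
$N{\left(b,F \right)} = 1 + \frac{b}{3} - \frac{F b}{3}$ ($N{\left(b,F \right)} = - \frac{\left(-3 + b F\right) - b}{3} = - \frac{\left(-3 + F b\right) - b}{3} = - \frac{-3 - b + F b}{3} = 1 + \frac{b}{3} - \frac{F b}{3}$)
$\left(N{\left(n{\left(7 \right)},38 \right)} + 2323\right) + \frac{-1336 - 901}{48 - 1033} = \left(\left(1 + \frac{\left(-5\right) 7}{3} - \frac{38 \left(\left(-5\right) 7\right)}{3}\right) + 2323\right) + \frac{-1336 - 901}{48 - 1033} = \left(\left(1 + \frac{1}{3} \left(-35\right) - \frac{38}{3} \left(-35\right)\right) + 2323\right) - \frac{2237}{-985} = \left(\left(1 - \frac{35}{3} + \frac{1330}{3}\right) + 2323\right) - - \frac{2237}{985} = \left(\frac{1298}{3} + 2323\right) + \frac{2237}{985} = \frac{8267}{3} + \frac{2237}{985} = \frac{8149706}{2955}$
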